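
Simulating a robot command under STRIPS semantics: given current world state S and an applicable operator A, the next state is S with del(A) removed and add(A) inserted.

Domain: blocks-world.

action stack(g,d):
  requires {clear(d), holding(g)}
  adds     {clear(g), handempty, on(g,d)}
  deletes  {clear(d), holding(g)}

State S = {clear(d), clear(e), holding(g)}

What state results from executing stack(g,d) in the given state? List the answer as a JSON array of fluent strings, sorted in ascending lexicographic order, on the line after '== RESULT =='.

Progress:
  pre ⊆ S: {clear(d), holding(g)} ⊆ S  — applicable
  S \ del = {clear(e)}
  ∪ add   = {clear(e), clear(g), handempty, on(g,d)}

== RESULT ==
["clear(e)", "clear(g)", "handempty", "on(g,d)"]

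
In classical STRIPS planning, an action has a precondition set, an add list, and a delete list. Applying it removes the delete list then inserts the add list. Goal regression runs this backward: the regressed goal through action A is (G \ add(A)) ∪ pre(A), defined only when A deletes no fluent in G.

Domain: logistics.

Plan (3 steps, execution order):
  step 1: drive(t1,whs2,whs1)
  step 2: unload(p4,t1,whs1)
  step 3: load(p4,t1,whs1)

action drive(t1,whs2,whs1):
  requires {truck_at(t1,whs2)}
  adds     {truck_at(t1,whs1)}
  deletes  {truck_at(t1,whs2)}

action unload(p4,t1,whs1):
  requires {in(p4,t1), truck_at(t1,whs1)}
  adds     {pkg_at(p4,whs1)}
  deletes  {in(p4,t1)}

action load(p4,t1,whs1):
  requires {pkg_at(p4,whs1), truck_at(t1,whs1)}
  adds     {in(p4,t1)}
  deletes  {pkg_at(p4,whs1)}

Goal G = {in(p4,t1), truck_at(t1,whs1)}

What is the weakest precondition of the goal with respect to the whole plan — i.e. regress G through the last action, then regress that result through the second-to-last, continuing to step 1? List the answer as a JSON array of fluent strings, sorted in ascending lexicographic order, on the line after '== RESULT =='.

Work backward from the goal:
  through step 3 (load(p4,t1,whs1)): drop {in(p4,t1)}, keep {truck_at(t1,whs1)}, require {pkg_at(p4,whs1), truck_at(t1,whs1)}
    → {pkg_at(p4,whs1), truck_at(t1,whs1)}
  through step 2 (unload(p4,t1,whs1)): drop {pkg_at(p4,whs1)}, keep {truck_at(t1,whs1)}, require {in(p4,t1), truck_at(t1,whs1)}
    → {in(p4,t1), truck_at(t1,whs1)}
  through step 1 (drive(t1,whs2,whs1)): drop {truck_at(t1,whs1)}, keep {in(p4,t1)}, require {truck_at(t1,whs2)}
    → {in(p4,t1), truck_at(t1,whs2)}

== RESULT ==
["in(p4,t1)", "truck_at(t1,whs2)"]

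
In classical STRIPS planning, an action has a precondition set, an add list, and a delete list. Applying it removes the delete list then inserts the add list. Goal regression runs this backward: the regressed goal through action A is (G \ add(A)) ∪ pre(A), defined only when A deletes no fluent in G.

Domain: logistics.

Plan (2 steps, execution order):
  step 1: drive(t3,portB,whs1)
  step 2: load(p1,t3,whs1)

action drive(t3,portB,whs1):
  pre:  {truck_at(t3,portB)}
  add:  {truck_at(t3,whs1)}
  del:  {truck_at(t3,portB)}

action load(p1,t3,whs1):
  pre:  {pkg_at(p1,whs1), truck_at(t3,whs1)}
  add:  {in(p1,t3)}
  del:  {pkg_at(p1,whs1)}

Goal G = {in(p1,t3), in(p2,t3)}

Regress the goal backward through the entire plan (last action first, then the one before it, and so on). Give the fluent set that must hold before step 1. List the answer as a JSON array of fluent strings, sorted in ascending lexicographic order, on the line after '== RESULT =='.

Work backward from the goal:
  through step 2 (load(p1,t3,whs1)): drop {in(p1,t3)}, keep {in(p2,t3)}, require {pkg_at(p1,whs1), truck_at(t3,whs1)}
    → {in(p2,t3), pkg_at(p1,whs1), truck_at(t3,whs1)}
  through step 1 (drive(t3,portB,whs1)): drop {truck_at(t3,whs1)}, keep {in(p2,t3), pkg_at(p1,whs1)}, require {truck_at(t3,portB)}
    → {in(p2,t3), pkg_at(p1,whs1), truck_at(t3,portB)}

== RESULT ==
["in(p2,t3)", "pkg_at(p1,whs1)", "truck_at(t3,portB)"]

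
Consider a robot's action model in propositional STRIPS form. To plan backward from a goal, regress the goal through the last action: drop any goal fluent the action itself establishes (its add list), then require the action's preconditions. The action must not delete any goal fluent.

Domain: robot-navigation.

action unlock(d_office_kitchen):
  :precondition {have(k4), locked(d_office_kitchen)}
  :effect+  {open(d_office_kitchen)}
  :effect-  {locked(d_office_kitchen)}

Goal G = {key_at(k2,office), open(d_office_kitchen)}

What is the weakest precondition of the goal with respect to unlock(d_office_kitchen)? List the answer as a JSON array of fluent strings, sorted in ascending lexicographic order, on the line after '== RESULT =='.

Compute (G \ add) ∪ pre:
  G ∩ del = {}  (empty — regression defined)
  G \ add = {key_at(k2,office), open(d_office_kitchen)} \ {open(d_office_kitchen)} = {key_at(k2,office)}
  ∪ pre   = {key_at(k2,office)} ∪ {have(k4), locked(d_office_kitchen)}
          = {have(k4), key_at(k2,office), locked(d_office_kitchen)}

== RESULT ==
["have(k4)", "key_at(k2,office)", "locked(d_office_kitchen)"]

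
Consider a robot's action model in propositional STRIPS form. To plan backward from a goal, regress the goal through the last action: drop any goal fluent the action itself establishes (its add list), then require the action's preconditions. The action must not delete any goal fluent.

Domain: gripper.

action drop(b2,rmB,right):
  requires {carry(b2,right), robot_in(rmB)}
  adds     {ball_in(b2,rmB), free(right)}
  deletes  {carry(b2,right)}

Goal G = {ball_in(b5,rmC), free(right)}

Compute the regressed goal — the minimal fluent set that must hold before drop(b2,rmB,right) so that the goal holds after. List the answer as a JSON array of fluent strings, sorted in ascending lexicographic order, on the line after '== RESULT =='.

Compute (G \ add) ∪ pre:
  G ∩ del = {}  (empty — regression defined)
  G \ add = {ball_in(b5,rmC), free(right)} \ {ball_in(b2,rmB), free(right)} = {ball_in(b5,rmC)}
  ∪ pre   = {ball_in(b5,rmC)} ∪ {carry(b2,right), robot_in(rmB)}
          = {ball_in(b5,rmC), carry(b2,right), robot_in(rmB)}

== RESULT ==
["ball_in(b5,rmC)", "carry(b2,right)", "robot_in(rmB)"]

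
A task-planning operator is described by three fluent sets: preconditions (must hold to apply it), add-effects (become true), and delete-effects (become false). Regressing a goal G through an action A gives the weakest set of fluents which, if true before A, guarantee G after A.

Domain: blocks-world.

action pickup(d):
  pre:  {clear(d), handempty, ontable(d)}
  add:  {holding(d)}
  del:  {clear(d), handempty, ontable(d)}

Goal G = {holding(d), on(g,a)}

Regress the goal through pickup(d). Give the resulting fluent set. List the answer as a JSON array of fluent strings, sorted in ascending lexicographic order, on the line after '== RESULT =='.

Compute (G \ add) ∪ pre:
  G ∩ del = {}  (empty — regression defined)
  G \ add = {holding(d), on(g,a)} \ {holding(d)} = {on(g,a)}
  ∪ pre   = {on(g,a)} ∪ {clear(d), handempty, ontable(d)}
          = {clear(d), handempty, on(g,a), ontable(d)}

== RESULT ==
["clear(d)", "handempty", "on(g,a)", "ontable(d)"]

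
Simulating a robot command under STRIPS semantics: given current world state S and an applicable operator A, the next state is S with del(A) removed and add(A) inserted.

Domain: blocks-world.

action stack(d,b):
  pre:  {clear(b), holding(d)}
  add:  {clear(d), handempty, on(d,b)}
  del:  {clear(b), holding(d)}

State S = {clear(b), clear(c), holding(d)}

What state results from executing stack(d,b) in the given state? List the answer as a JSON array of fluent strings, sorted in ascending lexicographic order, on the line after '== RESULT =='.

Progress:
  pre ⊆ S: {clear(b), holding(d)} ⊆ S  — applicable
  S \ del = {clear(c)}
  ∪ add   = {clear(c), clear(d), handempty, on(d,b)}

== RESULT ==
["clear(c)", "clear(d)", "handempty", "on(d,b)"]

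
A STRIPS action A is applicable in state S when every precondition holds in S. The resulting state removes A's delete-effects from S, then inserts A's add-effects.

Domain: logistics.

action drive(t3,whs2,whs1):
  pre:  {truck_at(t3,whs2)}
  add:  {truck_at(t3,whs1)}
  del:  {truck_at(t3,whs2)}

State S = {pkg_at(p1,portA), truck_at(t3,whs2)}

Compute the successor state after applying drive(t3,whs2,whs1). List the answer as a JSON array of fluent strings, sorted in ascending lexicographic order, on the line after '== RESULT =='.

Progress:
  pre ⊆ S: {truck_at(t3,whs2)} ⊆ S  — applicable
  S \ del = {pkg_at(p1,portA)}
  ∪ add   = {pkg_at(p1,portA), truck_at(t3,whs1)}

== RESULT ==
["pkg_at(p1,portA)", "truck_at(t3,whs1)"]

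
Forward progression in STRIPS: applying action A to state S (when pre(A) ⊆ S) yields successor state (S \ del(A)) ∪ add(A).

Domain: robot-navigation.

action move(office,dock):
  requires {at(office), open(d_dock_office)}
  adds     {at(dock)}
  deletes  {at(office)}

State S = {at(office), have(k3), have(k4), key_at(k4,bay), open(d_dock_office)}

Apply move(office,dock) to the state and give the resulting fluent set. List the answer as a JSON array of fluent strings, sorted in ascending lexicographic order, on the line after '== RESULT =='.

Compute (S \ del) ∪ add:
  pre ⊆ S: {at(office), open(d_dock_office)} ⊆ S  — applicable
  S \ del = {have(k3), have(k4), key_at(k4,bay), open(d_dock_office)}
  ∪ add   = {at(dock), have(k3), have(k4), key_at(k4,bay), open(d_dock_office)}

== RESULT ==
["at(dock)", "have(k3)", "have(k4)", "key_at(k4,bay)", "open(d_dock_office)"]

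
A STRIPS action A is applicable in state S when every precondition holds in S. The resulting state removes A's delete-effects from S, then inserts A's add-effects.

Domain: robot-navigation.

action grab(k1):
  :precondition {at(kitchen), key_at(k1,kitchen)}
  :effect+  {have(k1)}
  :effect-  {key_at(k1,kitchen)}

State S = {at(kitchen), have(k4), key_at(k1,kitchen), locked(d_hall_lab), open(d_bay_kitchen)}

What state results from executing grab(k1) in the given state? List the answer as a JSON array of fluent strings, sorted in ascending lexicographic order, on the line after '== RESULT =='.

Progress:
  pre ⊆ S: {at(kitchen), key_at(k1,kitchen)} ⊆ S  — applicable
  S \ del = {at(kitchen), have(k4), locked(d_hall_lab), open(d_bay_kitchen)}
  ∪ add   = {at(kitchen), have(k1), have(k4), locked(d_hall_lab), open(d_bay_kitchen)}

== RESULT ==
["at(kitchen)", "have(k1)", "have(k4)", "locked(d_hall_lab)", "open(d_bay_kitchen)"]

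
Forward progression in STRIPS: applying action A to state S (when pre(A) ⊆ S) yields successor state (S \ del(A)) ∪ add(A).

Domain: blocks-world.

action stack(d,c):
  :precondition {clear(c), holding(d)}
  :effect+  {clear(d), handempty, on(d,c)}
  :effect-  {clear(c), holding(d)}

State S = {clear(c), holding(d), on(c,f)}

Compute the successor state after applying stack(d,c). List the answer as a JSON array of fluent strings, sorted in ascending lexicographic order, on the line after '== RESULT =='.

Progress:
  pre ⊆ S: {clear(c), holding(d)} ⊆ S  — applicable
  S \ del = {on(c,f)}
  ∪ add   = {clear(d), handempty, on(c,f), on(d,c)}

== RESULT ==
["clear(d)", "handempty", "on(c,f)", "on(d,c)"]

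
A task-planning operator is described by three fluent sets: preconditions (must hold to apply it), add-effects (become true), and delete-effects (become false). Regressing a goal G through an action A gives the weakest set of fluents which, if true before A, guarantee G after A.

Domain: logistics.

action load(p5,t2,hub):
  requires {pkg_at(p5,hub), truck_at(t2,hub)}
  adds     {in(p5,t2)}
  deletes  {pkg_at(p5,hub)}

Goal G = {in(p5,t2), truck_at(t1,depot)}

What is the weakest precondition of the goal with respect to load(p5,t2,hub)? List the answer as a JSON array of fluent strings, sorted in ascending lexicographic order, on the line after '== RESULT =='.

Compute (G \ add) ∪ pre:
  G ∩ del = {}  (empty — regression defined)
  G \ add = {in(p5,t2), truck_at(t1,depot)} \ {in(p5,t2)} = {truck_at(t1,depot)}
  ∪ pre   = {truck_at(t1,depot)} ∪ {pkg_at(p5,hub), truck_at(t2,hub)}
          = {pkg_at(p5,hub), truck_at(t1,depot), truck_at(t2,hub)}

== RESULT ==
["pkg_at(p5,hub)", "truck_at(t1,depot)", "truck_at(t2,hub)"]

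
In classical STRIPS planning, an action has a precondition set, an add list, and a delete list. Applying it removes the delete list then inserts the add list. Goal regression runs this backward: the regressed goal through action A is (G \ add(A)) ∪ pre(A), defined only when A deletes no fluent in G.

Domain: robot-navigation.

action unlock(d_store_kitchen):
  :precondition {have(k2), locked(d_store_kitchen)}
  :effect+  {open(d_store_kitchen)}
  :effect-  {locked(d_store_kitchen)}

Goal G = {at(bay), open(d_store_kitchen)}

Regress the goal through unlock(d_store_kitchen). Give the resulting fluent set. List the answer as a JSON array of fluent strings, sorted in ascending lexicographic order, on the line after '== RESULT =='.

Compute (G \ add) ∪ pre:
  G ∩ del = {}  (empty — regression defined)
  G \ add = {at(bay), open(d_store_kitchen)} \ {open(d_store_kitchen)} = {at(bay)}
  ∪ pre   = {at(bay)} ∪ {have(k2), locked(d_store_kitchen)}
          = {at(bay), have(k2), locked(d_store_kitchen)}

== RESULT ==
["at(bay)", "have(k2)", "locked(d_store_kitchen)"]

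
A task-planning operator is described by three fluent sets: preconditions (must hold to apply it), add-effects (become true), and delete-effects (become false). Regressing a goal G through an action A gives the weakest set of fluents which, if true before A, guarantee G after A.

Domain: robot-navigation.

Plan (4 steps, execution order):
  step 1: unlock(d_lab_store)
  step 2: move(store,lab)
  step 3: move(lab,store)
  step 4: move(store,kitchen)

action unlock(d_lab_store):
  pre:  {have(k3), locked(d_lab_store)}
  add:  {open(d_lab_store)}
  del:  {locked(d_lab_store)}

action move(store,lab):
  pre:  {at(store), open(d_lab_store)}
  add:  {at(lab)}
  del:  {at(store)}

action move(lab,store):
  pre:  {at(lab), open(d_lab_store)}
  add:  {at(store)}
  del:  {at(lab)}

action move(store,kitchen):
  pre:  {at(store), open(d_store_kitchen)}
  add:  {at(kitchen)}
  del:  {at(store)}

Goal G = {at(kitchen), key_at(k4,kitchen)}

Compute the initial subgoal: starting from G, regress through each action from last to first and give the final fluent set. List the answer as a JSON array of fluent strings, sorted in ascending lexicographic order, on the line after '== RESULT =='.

Work backward from the goal:
  through step 4 (move(store,kitchen)): drop {at(kitchen)}, keep {key_at(k4,kitchen)}, require {at(store), open(d_store_kitchen)}
    → {at(store), key_at(k4,kitchen), open(d_store_kitchen)}
  through step 3 (move(lab,store)): drop {at(store)}, keep {key_at(k4,kitchen), open(d_store_kitchen)}, require {at(lab), open(d_lab_store)}
    → {at(lab), key_at(k4,kitchen), open(d_lab_store), open(d_store_kitchen)}
  through step 2 (move(store,lab)): drop {at(lab)}, keep {key_at(k4,kitchen), open(d_lab_store), open(d_store_kitchen)}, require {at(store), open(d_lab_store)}
    → {at(store), key_at(k4,kitchen), open(d_lab_store), open(d_store_kitchen)}
  through step 1 (unlock(d_lab_store)): drop {open(d_lab_store)}, keep {at(store), key_at(k4,kitchen), open(d_store_kitchen)}, require {have(k3), locked(d_lab_store)}
    → {at(store), have(k3), key_at(k4,kitchen), locked(d_lab_store), open(d_store_kitchen)}

== RESULT ==
["at(store)", "have(k3)", "key_at(k4,kitchen)", "locked(d_lab_store)", "open(d_store_kitchen)"]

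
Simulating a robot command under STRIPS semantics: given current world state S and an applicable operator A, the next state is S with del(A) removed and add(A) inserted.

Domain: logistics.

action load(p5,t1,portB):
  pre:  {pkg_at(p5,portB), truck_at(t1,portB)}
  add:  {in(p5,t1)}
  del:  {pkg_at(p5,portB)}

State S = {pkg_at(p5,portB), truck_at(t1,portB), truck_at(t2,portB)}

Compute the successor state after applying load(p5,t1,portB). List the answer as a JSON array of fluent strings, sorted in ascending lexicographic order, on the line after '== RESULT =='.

Progress:
  pre ⊆ S: {pkg_at(p5,portB), truck_at(t1,portB)} ⊆ S  — applicable
  S \ del = {truck_at(t1,portB), truck_at(t2,portB)}
  ∪ add   = {in(p5,t1), truck_at(t1,portB), truck_at(t2,portB)}

== RESULT ==
["in(p5,t1)", "truck_at(t1,portB)", "truck_at(t2,portB)"]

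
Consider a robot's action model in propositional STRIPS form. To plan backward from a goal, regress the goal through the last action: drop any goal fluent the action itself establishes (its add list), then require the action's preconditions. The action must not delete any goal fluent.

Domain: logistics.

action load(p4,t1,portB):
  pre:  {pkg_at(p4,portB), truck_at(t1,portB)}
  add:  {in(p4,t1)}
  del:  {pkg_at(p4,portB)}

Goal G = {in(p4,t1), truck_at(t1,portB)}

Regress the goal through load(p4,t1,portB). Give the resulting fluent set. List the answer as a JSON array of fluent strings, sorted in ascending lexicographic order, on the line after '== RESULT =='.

Compute (G \ add) ∪ pre:
  G ∩ del = {}  (empty — regression defined)
  G \ add = {in(p4,t1), truck_at(t1,portB)} \ {in(p4,t1)} = {truck_at(t1,portB)}
  ∪ pre   = {truck_at(t1,portB)} ∪ {pkg_at(p4,portB), truck_at(t1,portB)}
          = {pkg_at(p4,portB), truck_at(t1,portB)}

== RESULT ==
["pkg_at(p4,portB)", "truck_at(t1,portB)"]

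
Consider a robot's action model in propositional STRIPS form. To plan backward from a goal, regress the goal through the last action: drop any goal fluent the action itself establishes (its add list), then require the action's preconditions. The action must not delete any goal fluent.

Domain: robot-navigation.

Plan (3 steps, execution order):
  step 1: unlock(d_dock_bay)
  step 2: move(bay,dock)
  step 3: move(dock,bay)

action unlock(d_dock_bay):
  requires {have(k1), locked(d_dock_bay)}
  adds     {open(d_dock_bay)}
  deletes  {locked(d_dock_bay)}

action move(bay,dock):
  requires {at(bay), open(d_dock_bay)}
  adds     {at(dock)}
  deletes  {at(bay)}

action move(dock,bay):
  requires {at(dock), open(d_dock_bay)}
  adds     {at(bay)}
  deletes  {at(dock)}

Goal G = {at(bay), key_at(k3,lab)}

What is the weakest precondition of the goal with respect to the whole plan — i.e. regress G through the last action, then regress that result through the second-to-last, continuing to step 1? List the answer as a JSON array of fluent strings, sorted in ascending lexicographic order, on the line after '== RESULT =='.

Work backward from the goal:
  through step 3 (move(dock,bay)): drop {at(bay)}, keep {key_at(k3,lab)}, require {at(dock), open(d_dock_bay)}
    → {at(dock), key_at(k3,lab), open(d_dock_bay)}
  through step 2 (move(bay,dock)): drop {at(dock)}, keep {key_at(k3,lab), open(d_dock_bay)}, require {at(bay), open(d_dock_bay)}
    → {at(bay), key_at(k3,lab), open(d_dock_bay)}
  through step 1 (unlock(d_dock_bay)): drop {open(d_dock_bay)}, keep {at(bay), key_at(k3,lab)}, require {have(k1), locked(d_dock_bay)}
    → {at(bay), have(k1), key_at(k3,lab), locked(d_dock_bay)}

== RESULT ==
["at(bay)", "have(k1)", "key_at(k3,lab)", "locked(d_dock_bay)"]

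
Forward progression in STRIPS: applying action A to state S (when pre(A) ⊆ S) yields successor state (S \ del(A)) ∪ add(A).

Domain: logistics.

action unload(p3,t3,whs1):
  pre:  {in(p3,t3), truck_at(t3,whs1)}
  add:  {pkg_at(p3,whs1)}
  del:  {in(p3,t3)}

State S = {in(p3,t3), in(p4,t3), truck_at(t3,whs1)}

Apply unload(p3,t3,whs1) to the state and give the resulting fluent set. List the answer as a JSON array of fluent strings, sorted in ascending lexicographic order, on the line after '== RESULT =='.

Progress:
  pre ⊆ S: {in(p3,t3), truck_at(t3,whs1)} ⊆ S  — applicable
  S \ del = {in(p4,t3), truck_at(t3,whs1)}
  ∪ add   = {in(p4,t3), pkg_at(p3,whs1), truck_at(t3,whs1)}

== RESULT ==
["in(p4,t3)", "pkg_at(p3,whs1)", "truck_at(t3,whs1)"]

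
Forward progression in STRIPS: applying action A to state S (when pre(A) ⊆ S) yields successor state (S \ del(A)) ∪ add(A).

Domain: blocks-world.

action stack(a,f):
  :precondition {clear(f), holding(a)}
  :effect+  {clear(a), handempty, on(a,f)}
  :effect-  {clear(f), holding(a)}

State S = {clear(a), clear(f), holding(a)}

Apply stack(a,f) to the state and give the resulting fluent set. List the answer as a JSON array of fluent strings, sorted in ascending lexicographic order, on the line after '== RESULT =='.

Compute (S \ del) ∪ add:
  pre ⊆ S: {clear(f), holding(a)} ⊆ S  — applicable
  S \ del = {clear(a)}
  ∪ add   = {clear(a), handempty, on(a,f)}

== RESULT ==
["clear(a)", "handempty", "on(a,f)"]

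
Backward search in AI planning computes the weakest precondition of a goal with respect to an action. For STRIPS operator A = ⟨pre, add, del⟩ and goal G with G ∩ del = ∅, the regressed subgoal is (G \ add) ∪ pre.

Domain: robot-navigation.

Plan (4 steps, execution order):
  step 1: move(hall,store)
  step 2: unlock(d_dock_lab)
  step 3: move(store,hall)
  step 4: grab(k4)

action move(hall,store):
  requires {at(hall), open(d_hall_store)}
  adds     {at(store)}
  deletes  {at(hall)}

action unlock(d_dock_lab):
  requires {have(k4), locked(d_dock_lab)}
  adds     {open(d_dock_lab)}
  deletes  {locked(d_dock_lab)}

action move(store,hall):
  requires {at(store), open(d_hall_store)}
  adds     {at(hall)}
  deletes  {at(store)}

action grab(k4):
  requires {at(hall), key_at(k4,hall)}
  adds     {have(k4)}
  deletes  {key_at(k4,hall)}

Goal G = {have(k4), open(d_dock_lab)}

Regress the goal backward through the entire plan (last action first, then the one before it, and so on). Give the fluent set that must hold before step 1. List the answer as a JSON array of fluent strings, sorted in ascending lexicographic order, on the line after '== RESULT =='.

Work backward from the goal:
  through step 4 (grab(k4)): drop {have(k4)}, keep {open(d_dock_lab)}, require {at(hall), key_at(k4,hall)}
    → {at(hall), key_at(k4,hall), open(d_dock_lab)}
  through step 3 (move(store,hall)): drop {at(hall)}, keep {key_at(k4,hall), open(d_dock_lab)}, require {at(store), open(d_hall_store)}
    → {at(store), key_at(k4,hall), open(d_dock_lab), open(d_hall_store)}
  through step 2 (unlock(d_dock_lab)): drop {open(d_dock_lab)}, keep {at(store), key_at(k4,hall), open(d_hall_store)}, require {have(k4), locked(d_dock_lab)}
    → {at(store), have(k4), key_at(k4,hall), locked(d_dock_lab), open(d_hall_store)}
  through step 1 (move(hall,store)): drop {at(store)}, keep {have(k4), key_at(k4,hall), locked(d_dock_lab), open(d_hall_store)}, require {at(hall), open(d_hall_store)}
    → {at(hall), have(k4), key_at(k4,hall), locked(d_dock_lab), open(d_hall_store)}

== RESULT ==
["at(hall)", "have(k4)", "key_at(k4,hall)", "locked(d_dock_lab)", "open(d_hall_store)"]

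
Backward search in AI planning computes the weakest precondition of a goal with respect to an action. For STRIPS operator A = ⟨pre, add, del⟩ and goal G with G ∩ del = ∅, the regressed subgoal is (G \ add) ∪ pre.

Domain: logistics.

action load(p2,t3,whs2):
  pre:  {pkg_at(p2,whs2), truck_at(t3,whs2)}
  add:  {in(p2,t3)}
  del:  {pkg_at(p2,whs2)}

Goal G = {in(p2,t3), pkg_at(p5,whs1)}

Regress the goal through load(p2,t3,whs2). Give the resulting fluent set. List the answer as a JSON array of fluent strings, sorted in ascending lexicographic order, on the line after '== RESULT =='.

Regress:
  G ∩ del = {}  (empty — regression defined)
  G \ add = {in(p2,t3), pkg_at(p5,whs1)} \ {in(p2,t3)} = {pkg_at(p5,whs1)}
  ∪ pre   = {pkg_at(p5,whs1)} ∪ {pkg_at(p2,whs2), truck_at(t3,whs2)}
          = {pkg_at(p2,whs2), pkg_at(p5,whs1), truck_at(t3,whs2)}

== RESULT ==
["pkg_at(p2,whs2)", "pkg_at(p5,whs1)", "truck_at(t3,whs2)"]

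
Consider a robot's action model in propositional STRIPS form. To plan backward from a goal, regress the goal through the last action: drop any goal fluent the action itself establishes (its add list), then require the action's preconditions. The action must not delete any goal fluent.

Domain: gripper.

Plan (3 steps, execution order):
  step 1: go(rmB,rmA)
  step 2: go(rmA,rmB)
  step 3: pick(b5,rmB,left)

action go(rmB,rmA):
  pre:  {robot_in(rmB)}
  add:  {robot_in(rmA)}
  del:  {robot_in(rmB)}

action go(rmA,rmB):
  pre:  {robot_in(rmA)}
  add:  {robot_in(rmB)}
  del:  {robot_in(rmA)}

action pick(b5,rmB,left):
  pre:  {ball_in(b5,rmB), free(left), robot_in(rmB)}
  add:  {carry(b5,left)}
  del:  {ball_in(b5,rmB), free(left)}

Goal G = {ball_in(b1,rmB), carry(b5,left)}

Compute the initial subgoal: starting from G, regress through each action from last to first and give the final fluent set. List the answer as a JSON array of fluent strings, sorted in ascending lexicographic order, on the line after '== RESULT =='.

Regress step by step:
  through step 3 (pick(b5,rmB,left)): drop {carry(b5,left)}, keep {ball_in(b1,rmB)}, require {ball_in(b5,rmB), free(left), robot_in(rmB)}
    → {ball_in(b1,rmB), ball_in(b5,rmB), free(left), robot_in(rmB)}
  through step 2 (go(rmA,rmB)): drop {robot_in(rmB)}, keep {ball_in(b1,rmB), ball_in(b5,rmB), free(left)}, require {robot_in(rmA)}
    → {ball_in(b1,rmB), ball_in(b5,rmB), free(left), robot_in(rmA)}
  through step 1 (go(rmB,rmA)): drop {robot_in(rmA)}, keep {ball_in(b1,rmB), ball_in(b5,rmB), free(left)}, require {robot_in(rmB)}
    → {ball_in(b1,rmB), ball_in(b5,rmB), free(left), robot_in(rmB)}

== RESULT ==
["ball_in(b1,rmB)", "ball_in(b5,rmB)", "free(left)", "robot_in(rmB)"]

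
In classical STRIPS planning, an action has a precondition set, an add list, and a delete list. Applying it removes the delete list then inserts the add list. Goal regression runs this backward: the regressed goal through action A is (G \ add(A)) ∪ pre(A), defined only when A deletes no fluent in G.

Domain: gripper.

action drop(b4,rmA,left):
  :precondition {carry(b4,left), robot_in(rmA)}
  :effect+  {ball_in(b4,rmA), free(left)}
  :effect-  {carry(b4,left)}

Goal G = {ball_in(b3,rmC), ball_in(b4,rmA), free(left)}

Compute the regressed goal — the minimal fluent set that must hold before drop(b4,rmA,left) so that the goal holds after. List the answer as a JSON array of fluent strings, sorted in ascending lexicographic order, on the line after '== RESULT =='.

Regress:
  G ∩ del = {}  (empty — regression defined)
  G \ add = {ball_in(b3,rmC), ball_in(b4,rmA), free(left)} \ {ball_in(b4,rmA), free(left)} = {ball_in(b3,rmC)}
  ∪ pre   = {ball_in(b3,rmC)} ∪ {carry(b4,left), robot_in(rmA)}
          = {ball_in(b3,rmC), carry(b4,left), robot_in(rmA)}

== RESULT ==
["ball_in(b3,rmC)", "carry(b4,left)", "robot_in(rmA)"]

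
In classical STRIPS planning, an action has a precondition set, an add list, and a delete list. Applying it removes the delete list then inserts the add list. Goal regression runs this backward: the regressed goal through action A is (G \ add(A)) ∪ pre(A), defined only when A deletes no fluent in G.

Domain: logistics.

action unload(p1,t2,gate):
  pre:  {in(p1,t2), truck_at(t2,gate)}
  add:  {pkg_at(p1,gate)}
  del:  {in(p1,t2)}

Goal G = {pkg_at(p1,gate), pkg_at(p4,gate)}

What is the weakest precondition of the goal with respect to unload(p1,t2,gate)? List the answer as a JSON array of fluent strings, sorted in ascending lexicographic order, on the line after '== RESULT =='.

Regress:
  G ∩ del = {}  (empty — regression defined)
  G \ add = {pkg_at(p1,gate), pkg_at(p4,gate)} \ {pkg_at(p1,gate)} = {pkg_at(p4,gate)}
  ∪ pre   = {pkg_at(p4,gate)} ∪ {in(p1,t2), truck_at(t2,gate)}
          = {in(p1,t2), pkg_at(p4,gate), truck_at(t2,gate)}

== RESULT ==
["in(p1,t2)", "pkg_at(p4,gate)", "truck_at(t2,gate)"]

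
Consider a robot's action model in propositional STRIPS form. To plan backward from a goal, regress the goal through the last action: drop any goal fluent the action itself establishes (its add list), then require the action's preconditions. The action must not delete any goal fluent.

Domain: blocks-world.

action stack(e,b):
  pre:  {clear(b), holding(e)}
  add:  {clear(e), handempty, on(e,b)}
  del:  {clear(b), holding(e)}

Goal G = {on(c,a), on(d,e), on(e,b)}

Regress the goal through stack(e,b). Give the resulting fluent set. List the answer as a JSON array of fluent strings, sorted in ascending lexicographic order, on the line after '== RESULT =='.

Regress:
  G ∩ del = {}  (empty — regression defined)
  G \ add = {on(c,a), on(d,e), on(e,b)} \ {clear(e), handempty, on(e,b)} = {on(c,a), on(d,e)}
  ∪ pre   = {on(c,a), on(d,e)} ∪ {clear(b), holding(e)}
          = {clear(b), holding(e), on(c,a), on(d,e)}

== RESULT ==
["clear(b)", "holding(e)", "on(c,a)", "on(d,e)"]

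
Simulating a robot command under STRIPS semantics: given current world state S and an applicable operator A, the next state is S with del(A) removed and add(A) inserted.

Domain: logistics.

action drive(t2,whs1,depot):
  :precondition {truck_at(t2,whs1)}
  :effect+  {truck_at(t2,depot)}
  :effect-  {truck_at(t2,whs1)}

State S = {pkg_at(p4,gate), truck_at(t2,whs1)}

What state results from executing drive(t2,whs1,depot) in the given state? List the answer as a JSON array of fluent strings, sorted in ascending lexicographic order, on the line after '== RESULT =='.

Progress:
  pre ⊆ S: {truck_at(t2,whs1)} ⊆ S  — applicable
  S \ del = {pkg_at(p4,gate)}
  ∪ add   = {pkg_at(p4,gate), truck_at(t2,depot)}

== RESULT ==
["pkg_at(p4,gate)", "truck_at(t2,depot)"]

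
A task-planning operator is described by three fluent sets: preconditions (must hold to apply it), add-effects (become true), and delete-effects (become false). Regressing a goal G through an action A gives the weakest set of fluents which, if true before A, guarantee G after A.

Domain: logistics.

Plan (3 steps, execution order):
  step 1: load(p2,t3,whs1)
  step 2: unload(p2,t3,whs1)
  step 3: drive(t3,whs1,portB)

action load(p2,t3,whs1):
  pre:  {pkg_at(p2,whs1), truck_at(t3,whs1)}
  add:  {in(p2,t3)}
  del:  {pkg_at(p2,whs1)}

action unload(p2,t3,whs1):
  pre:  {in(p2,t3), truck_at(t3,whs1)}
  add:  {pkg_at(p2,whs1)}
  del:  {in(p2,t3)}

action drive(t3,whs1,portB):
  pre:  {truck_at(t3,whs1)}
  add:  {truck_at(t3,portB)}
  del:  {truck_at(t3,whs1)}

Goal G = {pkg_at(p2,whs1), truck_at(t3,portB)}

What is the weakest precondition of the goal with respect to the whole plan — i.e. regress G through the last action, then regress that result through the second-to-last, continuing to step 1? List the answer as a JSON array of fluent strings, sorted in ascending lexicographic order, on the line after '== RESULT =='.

Regress step by step:
  through step 3 (drive(t3,whs1,portB)): drop {truck_at(t3,portB)}, keep {pkg_at(p2,whs1)}, require {truck_at(t3,whs1)}
    → {pkg_at(p2,whs1), truck_at(t3,whs1)}
  through step 2 (unload(p2,t3,whs1)): drop {pkg_at(p2,whs1)}, keep {truck_at(t3,whs1)}, require {in(p2,t3), truck_at(t3,whs1)}
    → {in(p2,t3), truck_at(t3,whs1)}
  through step 1 (load(p2,t3,whs1)): drop {in(p2,t3)}, keep {truck_at(t3,whs1)}, require {pkg_at(p2,whs1), truck_at(t3,whs1)}
    → {pkg_at(p2,whs1), truck_at(t3,whs1)}

== RESULT ==
["pkg_at(p2,whs1)", "truck_at(t3,whs1)"]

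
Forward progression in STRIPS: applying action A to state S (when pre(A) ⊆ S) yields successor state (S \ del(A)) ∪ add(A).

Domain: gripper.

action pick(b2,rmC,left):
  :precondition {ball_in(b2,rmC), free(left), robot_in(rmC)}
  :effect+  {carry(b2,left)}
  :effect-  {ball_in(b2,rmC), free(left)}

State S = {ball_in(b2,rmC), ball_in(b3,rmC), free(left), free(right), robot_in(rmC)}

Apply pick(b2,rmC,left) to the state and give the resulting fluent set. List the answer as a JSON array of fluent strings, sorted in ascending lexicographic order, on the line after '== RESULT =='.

Compute (S \ del) ∪ add:
  pre ⊆ S: {ball_in(b2,rmC), free(left), robot_in(rmC)} ⊆ S  — applicable
  S \ del = {ball_in(b3,rmC), free(right), robot_in(rmC)}
  ∪ add   = {ball_in(b3,rmC), carry(b2,left), free(right), robot_in(rmC)}

== RESULT ==
["ball_in(b3,rmC)", "carry(b2,left)", "free(right)", "robot_in(rmC)"]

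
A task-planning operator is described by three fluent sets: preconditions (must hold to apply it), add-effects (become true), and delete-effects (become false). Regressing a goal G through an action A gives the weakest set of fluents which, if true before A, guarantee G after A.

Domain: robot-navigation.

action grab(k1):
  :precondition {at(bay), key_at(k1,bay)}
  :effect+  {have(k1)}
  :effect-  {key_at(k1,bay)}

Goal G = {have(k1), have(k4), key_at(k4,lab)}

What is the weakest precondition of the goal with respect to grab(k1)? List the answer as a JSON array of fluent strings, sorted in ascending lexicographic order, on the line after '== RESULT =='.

Compute (G \ add) ∪ pre:
  G ∩ del = {}  (empty — regression defined)
  G \ add = {have(k1), have(k4), key_at(k4,lab)} \ {have(k1)} = {have(k4), key_at(k4,lab)}
  ∪ pre   = {have(k4), key_at(k4,lab)} ∪ {at(bay), key_at(k1,bay)}
          = {at(bay), have(k4), key_at(k1,bay), key_at(k4,lab)}

== RESULT ==
["at(bay)", "have(k4)", "key_at(k1,bay)", "key_at(k4,lab)"]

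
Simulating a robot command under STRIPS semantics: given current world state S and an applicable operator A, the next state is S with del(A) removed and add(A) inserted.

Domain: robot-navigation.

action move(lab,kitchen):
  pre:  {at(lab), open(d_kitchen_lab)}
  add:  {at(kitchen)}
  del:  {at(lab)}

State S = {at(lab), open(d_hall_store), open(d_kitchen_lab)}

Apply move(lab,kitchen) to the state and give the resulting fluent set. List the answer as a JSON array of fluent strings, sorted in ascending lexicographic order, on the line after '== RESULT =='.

Progress:
  pre ⊆ S: {at(lab), open(d_kitchen_lab)} ⊆ S  — applicable
  S \ del = {open(d_hall_store), open(d_kitchen_lab)}
  ∪ add   = {at(kitchen), open(d_hall_store), open(d_kitchen_lab)}

== RESULT ==
["at(kitchen)", "open(d_hall_store)", "open(d_kitchen_lab)"]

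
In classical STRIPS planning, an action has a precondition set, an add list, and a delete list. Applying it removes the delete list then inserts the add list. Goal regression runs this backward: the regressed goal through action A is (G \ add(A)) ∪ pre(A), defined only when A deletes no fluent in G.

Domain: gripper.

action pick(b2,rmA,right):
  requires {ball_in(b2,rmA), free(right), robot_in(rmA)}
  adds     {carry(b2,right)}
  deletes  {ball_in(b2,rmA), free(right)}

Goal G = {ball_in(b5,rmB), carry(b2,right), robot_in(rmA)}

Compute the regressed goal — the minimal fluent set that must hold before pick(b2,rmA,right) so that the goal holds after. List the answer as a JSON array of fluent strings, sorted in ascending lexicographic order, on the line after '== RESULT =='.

Regress:
  G ∩ del = {}  (empty — regression defined)
  G \ add = {ball_in(b5,rmB), carry(b2,right), robot_in(rmA)} \ {carry(b2,right)} = {ball_in(b5,rmB), robot_in(rmA)}
  ∪ pre   = {ball_in(b5,rmB), robot_in(rmA)} ∪ {ball_in(b2,rmA), free(right), robot_in(rmA)}
          = {ball_in(b2,rmA), ball_in(b5,rmB), free(right), robot_in(rmA)}

== RESULT ==
["ball_in(b2,rmA)", "ball_in(b5,rmB)", "free(right)", "robot_in(rmA)"]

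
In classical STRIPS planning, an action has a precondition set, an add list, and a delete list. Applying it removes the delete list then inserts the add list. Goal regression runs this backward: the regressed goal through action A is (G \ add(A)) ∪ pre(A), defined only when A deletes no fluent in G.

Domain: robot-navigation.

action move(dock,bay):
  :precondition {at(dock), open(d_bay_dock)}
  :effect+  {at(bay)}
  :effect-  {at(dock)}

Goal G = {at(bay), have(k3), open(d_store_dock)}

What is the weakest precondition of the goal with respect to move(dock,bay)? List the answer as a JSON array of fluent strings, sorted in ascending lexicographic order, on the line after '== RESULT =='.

Compute (G \ add) ∪ pre:
  G ∩ del = {}  (empty — regression defined)
  G \ add = {at(bay), have(k3), open(d_store_dock)} \ {at(bay)} = {have(k3), open(d_store_dock)}
  ∪ pre   = {have(k3), open(d_store_dock)} ∪ {at(dock), open(d_bay_dock)}
          = {at(dock), have(k3), open(d_bay_dock), open(d_store_dock)}

== RESULT ==
["at(dock)", "have(k3)", "open(d_bay_dock)", "open(d_store_dock)"]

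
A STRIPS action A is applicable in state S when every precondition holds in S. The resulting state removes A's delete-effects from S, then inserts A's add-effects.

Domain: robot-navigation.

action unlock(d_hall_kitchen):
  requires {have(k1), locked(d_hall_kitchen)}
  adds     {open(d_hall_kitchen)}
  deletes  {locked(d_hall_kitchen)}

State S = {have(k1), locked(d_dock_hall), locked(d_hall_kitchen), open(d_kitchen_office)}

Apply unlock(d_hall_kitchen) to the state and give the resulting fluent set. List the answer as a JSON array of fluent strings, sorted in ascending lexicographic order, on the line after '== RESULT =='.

Progress:
  pre ⊆ S: {have(k1), locked(d_hall_kitchen)} ⊆ S  — applicable
  S \ del = {have(k1), locked(d_dock_hall), open(d_kitchen_office)}
  ∪ add   = {have(k1), locked(d_dock_hall), open(d_hall_kitchen), open(d_kitchen_office)}

== RESULT ==
["have(k1)", "locked(d_dock_hall)", "open(d_hall_kitchen)", "open(d_kitchen_office)"]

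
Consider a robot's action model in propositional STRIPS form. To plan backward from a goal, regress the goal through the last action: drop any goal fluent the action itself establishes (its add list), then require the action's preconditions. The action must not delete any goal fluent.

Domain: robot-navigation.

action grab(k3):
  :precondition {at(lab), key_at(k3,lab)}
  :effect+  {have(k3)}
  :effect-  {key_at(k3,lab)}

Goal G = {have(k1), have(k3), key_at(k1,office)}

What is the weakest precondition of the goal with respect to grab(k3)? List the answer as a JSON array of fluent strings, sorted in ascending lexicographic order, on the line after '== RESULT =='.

Compute (G \ add) ∪ pre:
  G ∩ del = {}  (empty — regression defined)
  G \ add = {have(k1), have(k3), key_at(k1,office)} \ {have(k3)} = {have(k1), key_at(k1,office)}
  ∪ pre   = {have(k1), key_at(k1,office)} ∪ {at(lab), key_at(k3,lab)}
          = {at(lab), have(k1), key_at(k1,office), key_at(k3,lab)}

== RESULT ==
["at(lab)", "have(k1)", "key_at(k1,office)", "key_at(k3,lab)"]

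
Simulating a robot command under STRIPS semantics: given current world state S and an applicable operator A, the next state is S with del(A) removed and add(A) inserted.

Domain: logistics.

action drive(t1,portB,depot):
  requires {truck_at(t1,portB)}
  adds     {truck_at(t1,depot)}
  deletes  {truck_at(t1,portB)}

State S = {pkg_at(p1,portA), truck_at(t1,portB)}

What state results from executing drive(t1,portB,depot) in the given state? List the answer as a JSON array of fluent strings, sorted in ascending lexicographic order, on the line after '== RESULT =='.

Progress:
  pre ⊆ S: {truck_at(t1,portB)} ⊆ S  — applicable
  S \ del = {pkg_at(p1,portA)}
  ∪ add   = {pkg_at(p1,portA), truck_at(t1,depot)}

== RESULT ==
["pkg_at(p1,portA)", "truck_at(t1,depot)"]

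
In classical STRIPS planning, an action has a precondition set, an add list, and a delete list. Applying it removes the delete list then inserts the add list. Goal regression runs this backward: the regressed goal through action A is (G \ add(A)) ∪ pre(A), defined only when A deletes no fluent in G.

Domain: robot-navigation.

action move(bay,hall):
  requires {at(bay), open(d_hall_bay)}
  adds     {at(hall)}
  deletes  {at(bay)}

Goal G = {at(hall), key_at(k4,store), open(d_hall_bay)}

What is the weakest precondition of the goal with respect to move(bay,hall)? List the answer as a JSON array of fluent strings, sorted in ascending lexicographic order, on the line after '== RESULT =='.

Compute (G \ add) ∪ pre:
  G ∩ del = {}  (empty — regression defined)
  G \ add = {at(hall), key_at(k4,store), open(d_hall_bay)} \ {at(hall)} = {key_at(k4,store), open(d_hall_bay)}
  ∪ pre   = {key_at(k4,store), open(d_hall_bay)} ∪ {at(bay), open(d_hall_bay)}
          = {at(bay), key_at(k4,store), open(d_hall_bay)}

== RESULT ==
["at(bay)", "key_at(k4,store)", "open(d_hall_bay)"]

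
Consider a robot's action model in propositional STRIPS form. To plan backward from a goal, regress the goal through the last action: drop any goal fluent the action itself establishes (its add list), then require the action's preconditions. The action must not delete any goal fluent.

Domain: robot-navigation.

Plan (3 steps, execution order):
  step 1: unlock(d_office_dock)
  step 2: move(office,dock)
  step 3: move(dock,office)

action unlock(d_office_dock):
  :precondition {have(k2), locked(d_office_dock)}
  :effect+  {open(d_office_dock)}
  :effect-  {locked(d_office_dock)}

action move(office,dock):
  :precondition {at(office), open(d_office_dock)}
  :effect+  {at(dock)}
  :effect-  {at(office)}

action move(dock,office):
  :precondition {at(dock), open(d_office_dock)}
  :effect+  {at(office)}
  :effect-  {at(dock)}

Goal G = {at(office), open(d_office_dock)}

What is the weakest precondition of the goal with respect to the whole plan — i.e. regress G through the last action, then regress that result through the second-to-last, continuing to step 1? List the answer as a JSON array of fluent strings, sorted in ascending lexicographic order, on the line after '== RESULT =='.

Regress step by step:
  through step 3 (move(dock,office)): drop {at(office)}, keep {open(d_office_dock)}, require {at(dock), open(d_office_dock)}
    → {at(dock), open(d_office_dock)}
  through step 2 (move(office,dock)): drop {at(dock)}, keep {open(d_office_dock)}, require {at(office), open(d_office_dock)}
    → {at(office), open(d_office_dock)}
  through step 1 (unlock(d_office_dock)): drop {open(d_office_dock)}, keep {at(office)}, require {have(k2), locked(d_office_dock)}
    → {at(office), have(k2), locked(d_office_dock)}

== RESULT ==
["at(office)", "have(k2)", "locked(d_office_dock)"]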